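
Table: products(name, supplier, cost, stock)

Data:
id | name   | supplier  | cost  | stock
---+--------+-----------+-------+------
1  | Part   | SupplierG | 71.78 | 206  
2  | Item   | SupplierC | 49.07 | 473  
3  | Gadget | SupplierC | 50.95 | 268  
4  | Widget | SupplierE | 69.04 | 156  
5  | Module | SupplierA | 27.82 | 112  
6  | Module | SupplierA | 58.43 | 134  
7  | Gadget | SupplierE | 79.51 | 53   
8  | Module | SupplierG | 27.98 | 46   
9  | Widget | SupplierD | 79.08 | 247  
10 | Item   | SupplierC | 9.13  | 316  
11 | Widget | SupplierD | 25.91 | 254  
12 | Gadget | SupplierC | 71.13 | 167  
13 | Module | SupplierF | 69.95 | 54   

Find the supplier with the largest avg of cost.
SELECT supplier, AVG(cost) as val
FROM products
GROUP BY supplier
ORDER BY val DESC
LIMIT 1

Result: SupplierE with avg(cost) = 74.28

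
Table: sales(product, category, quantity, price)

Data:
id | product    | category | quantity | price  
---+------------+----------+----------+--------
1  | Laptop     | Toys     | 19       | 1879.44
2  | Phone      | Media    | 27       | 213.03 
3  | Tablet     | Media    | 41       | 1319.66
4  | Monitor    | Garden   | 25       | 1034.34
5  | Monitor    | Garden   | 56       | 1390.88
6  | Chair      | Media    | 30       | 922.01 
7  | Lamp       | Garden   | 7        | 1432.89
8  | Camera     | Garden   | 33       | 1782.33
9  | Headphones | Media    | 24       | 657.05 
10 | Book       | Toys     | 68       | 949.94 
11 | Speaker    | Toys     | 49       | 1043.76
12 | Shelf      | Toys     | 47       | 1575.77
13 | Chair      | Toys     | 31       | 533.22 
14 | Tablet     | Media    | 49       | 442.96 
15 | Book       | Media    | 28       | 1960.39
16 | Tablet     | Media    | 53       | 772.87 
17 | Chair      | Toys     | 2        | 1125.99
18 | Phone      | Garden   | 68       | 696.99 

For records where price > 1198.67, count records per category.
SELECT category, COUNT(*)
FROM sales
WHERE price > 1198.67
GROUP BY category

Note: WHERE filters rows before grouping.

Result:
  Garden: 3
  Media: 2
  Toys: 2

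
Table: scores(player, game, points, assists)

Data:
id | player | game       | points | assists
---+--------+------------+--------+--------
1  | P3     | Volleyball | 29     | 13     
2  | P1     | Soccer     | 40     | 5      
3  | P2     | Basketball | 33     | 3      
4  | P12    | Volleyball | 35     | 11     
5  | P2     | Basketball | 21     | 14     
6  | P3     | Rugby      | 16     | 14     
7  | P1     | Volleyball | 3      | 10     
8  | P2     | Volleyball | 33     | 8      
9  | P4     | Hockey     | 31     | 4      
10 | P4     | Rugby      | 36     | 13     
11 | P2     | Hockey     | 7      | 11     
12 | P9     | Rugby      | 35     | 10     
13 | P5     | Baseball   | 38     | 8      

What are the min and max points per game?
SELECT game, MIN(points), MAX(points)
FROM scores
GROUP BY game

Result:
  Baseball: min=38, max=38
  Basketball: min=21, max=33
  Hockey: min=7, max=31
  Rugby: min=16, max=36
  Soccer: min=40, max=40
  Volleyball: min=3, max=35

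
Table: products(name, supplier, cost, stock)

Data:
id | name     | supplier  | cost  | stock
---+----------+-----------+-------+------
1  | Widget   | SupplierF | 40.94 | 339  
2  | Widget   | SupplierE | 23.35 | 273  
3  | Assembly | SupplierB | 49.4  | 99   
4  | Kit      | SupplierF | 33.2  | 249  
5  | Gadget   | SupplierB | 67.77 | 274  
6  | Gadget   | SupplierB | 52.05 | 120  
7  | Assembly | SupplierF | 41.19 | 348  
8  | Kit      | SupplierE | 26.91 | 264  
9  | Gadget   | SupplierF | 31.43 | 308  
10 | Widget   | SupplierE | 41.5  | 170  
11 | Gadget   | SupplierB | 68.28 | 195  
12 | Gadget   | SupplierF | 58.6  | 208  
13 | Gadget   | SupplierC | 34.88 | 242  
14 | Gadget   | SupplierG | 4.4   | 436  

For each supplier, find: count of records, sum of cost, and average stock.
SELECT supplier,
       COUNT(*) as cnt,
       SUM(cost) as total_cost,
       AVG(stock) as avg_stock
FROM products
GROUP BY supplier

Result:
  SupplierB: 4 records, 237.50 total cost, 172.00 avg stock
  SupplierC: 1 records, 34.88 total cost, 242.00 avg stock
  SupplierE: 3 records, 91.76 total cost, 235.67 avg stock
  SupplierF: 5 records, 205.36 total cost, 290.40 avg stock
  SupplierG: 1 records, 4.40 total cost, 436.00 avg stock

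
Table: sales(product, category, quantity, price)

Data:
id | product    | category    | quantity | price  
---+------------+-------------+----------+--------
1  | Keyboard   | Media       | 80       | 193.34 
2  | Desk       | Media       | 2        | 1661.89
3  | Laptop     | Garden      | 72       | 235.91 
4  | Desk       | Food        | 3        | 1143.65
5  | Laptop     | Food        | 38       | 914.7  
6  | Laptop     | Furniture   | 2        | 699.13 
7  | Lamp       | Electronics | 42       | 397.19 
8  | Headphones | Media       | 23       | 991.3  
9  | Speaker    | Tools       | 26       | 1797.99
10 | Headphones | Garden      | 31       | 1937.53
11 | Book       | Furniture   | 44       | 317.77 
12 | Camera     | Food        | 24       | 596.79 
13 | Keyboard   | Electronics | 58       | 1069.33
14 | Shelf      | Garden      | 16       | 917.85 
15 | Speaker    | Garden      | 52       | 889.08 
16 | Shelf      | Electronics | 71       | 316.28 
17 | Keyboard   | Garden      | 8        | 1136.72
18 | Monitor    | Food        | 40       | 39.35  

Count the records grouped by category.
SELECT category, COUNT(*) as count
FROM sales
GROUP BY category

Result:
  Electronics: 3
  Food: 4
  Furniture: 2
  Garden: 5
  Media: 3
  Tools: 1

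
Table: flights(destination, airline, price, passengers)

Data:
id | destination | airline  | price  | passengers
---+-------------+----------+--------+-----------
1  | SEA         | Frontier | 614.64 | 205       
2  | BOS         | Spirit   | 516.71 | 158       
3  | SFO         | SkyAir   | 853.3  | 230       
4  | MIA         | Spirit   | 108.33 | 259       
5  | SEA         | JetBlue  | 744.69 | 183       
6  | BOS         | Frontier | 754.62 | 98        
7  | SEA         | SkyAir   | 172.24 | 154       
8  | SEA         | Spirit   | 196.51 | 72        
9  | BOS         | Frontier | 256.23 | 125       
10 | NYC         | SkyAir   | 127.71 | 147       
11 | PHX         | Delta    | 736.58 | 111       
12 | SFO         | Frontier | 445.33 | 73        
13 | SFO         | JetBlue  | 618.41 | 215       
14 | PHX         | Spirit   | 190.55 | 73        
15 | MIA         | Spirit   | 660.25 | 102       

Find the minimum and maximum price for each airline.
SELECT airline, MIN(price), MAX(price)
FROM flights
GROUP BY airline

Result:
  Delta: min=736.58, max=736.58
  Frontier: min=256.23, max=754.62
  JetBlue: min=618.41, max=744.69
  SkyAir: min=127.71, max=853.30
  Spirit: min=108.33, max=660.25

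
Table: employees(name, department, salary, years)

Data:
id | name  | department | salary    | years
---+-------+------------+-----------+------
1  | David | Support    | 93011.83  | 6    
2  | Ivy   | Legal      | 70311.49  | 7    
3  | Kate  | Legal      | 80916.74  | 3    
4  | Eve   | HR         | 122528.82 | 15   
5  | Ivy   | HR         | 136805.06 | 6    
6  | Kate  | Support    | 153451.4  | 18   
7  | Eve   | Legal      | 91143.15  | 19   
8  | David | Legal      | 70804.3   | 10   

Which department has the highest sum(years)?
SELECT department, SUM(years) as val
FROM employees
GROUP BY department
ORDER BY val DESC
LIMIT 1

Result: Legal with sum(years) = 39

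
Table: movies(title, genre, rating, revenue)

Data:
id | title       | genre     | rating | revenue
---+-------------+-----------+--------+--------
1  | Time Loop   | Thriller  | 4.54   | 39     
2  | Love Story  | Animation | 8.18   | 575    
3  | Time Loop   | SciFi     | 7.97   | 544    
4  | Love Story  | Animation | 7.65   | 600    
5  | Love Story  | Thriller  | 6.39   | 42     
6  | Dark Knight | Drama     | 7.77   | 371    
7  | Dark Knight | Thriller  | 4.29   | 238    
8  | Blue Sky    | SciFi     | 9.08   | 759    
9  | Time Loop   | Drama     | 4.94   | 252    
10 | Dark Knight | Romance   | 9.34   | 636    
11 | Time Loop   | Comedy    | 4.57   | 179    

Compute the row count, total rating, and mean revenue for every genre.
SELECT genre,
       COUNT(*) as cnt,
       SUM(rating) as total_rating,
       AVG(revenue) as avg_revenue
FROM movies
GROUP BY genre

Result:
  Animation: 2 records, 15.83 total rating, 587.50 avg revenue
  Comedy: 1 records, 4.57 total rating, 179.00 avg revenue
  Drama: 2 records, 12.71 total rating, 311.50 avg revenue
  Romance: 1 records, 9.34 total rating, 636.00 avg revenue
  SciFi: 2 records, 17.05 total rating, 651.50 avg revenue
  Thriller: 3 records, 15.22 total rating, 106.33 avg revenue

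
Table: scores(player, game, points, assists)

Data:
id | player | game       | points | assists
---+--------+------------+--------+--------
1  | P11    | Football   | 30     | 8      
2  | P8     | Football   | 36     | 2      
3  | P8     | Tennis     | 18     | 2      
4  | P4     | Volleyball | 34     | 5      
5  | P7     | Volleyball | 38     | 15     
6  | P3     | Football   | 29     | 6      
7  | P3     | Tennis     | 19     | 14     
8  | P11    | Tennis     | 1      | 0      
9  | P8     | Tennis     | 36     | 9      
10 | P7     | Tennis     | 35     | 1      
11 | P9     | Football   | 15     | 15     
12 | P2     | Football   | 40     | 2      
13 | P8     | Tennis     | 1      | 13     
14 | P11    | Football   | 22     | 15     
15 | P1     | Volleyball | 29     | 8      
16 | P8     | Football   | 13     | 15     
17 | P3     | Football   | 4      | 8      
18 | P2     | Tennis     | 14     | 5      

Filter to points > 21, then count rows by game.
SELECT game, COUNT(*)
FROM scores
WHERE points > 21
GROUP BY game

Note: WHERE filters rows before grouping.

Result:
  Football: 5
  Tennis: 2
  Volleyball: 3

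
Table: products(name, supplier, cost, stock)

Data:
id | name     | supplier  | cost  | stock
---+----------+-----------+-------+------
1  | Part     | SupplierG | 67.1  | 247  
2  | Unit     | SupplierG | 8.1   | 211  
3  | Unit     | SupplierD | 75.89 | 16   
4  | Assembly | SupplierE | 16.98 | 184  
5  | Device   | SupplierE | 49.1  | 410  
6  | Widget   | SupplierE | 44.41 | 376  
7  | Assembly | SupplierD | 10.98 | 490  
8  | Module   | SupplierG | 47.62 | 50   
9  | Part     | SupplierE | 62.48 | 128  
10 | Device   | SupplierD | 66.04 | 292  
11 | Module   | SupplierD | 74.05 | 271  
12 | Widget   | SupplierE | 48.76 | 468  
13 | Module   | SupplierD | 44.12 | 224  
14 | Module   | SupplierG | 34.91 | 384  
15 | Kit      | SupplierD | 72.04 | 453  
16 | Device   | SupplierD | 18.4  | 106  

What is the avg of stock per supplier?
SELECT supplier, AVG(stock) as result
FROM products
GROUP BY supplier

Result:
  SupplierD: 264.57
  SupplierE: 313.20
  SupplierG: 223.00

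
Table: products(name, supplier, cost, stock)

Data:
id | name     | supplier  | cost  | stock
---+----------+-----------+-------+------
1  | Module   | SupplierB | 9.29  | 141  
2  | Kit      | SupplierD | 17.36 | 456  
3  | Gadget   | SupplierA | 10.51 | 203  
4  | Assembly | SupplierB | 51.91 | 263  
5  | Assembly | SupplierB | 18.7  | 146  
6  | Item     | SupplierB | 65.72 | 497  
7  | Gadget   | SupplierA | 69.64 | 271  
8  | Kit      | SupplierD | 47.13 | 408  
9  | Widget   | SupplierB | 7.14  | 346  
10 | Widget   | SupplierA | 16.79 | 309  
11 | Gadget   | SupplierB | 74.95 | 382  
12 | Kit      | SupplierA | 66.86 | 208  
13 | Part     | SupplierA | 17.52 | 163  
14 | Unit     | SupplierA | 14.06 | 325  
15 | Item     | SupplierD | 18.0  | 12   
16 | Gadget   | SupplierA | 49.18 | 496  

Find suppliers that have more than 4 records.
SELECT supplier, COUNT(*) as cnt
FROM products
GROUP BY supplier
HAVING COUNT(*) > 4

Result:
  SupplierA: 7
  SupplierB: 6

Note: HAVING filters groups after aggregation, WHERE filters rows before.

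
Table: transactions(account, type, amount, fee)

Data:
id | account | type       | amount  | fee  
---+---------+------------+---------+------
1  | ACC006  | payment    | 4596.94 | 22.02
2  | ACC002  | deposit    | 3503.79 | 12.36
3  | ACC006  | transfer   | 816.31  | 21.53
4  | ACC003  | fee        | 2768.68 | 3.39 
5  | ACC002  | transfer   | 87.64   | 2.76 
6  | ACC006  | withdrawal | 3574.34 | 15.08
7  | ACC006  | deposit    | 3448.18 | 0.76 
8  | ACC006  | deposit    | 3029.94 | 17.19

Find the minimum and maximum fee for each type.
SELECT type, MIN(fee), MAX(fee)
FROM transactions
GROUP BY type

Result:
  deposit: min=0.76, max=17.19
  fee: min=3.39, max=3.39
  payment: min=22.02, max=22.02
  transfer: min=2.76, max=21.53
  withdrawal: min=15.08, max=15.08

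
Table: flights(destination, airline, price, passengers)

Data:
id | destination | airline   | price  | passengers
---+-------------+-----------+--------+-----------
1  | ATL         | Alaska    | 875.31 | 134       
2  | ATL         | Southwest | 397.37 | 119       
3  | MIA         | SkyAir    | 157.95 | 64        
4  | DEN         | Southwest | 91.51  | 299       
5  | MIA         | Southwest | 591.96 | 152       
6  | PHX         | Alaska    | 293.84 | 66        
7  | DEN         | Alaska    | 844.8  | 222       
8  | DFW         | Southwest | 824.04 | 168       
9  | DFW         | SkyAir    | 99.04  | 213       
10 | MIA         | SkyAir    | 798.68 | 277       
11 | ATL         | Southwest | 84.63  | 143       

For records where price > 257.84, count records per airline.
SELECT airline, COUNT(*)
FROM flights
WHERE price > 257.84
GROUP BY airline

Note: WHERE filters rows before grouping.

Result:
  Alaska: 3
  SkyAir: 1
  Southwest: 3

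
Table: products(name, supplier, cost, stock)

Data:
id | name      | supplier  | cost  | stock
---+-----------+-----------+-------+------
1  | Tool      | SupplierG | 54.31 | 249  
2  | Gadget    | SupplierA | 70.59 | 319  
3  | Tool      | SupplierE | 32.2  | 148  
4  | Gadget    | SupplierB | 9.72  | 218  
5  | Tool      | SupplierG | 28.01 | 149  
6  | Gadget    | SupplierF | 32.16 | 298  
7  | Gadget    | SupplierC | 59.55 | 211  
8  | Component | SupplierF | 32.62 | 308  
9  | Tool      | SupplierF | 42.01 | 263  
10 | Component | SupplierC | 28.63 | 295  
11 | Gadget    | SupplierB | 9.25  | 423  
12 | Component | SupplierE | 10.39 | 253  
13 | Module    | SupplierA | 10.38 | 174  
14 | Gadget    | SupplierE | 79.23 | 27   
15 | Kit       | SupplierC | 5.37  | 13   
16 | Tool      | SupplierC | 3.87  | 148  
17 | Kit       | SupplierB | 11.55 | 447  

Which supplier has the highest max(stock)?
SELECT supplier, MAX(stock) as val
FROM products
GROUP BY supplier
ORDER BY val DESC
LIMIT 1

Result: SupplierB with max(stock) = 447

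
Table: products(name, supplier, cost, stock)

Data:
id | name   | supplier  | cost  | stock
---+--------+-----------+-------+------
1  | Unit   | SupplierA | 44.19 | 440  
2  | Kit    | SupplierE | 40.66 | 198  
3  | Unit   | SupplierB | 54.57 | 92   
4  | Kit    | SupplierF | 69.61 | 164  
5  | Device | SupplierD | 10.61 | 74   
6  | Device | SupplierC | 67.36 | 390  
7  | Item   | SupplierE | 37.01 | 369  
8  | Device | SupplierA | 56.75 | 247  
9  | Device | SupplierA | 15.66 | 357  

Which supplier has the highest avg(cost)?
SELECT supplier, AVG(cost) as val
FROM products
GROUP BY supplier
ORDER BY val DESC
LIMIT 1

Result: SupplierF with avg(cost) = 69.61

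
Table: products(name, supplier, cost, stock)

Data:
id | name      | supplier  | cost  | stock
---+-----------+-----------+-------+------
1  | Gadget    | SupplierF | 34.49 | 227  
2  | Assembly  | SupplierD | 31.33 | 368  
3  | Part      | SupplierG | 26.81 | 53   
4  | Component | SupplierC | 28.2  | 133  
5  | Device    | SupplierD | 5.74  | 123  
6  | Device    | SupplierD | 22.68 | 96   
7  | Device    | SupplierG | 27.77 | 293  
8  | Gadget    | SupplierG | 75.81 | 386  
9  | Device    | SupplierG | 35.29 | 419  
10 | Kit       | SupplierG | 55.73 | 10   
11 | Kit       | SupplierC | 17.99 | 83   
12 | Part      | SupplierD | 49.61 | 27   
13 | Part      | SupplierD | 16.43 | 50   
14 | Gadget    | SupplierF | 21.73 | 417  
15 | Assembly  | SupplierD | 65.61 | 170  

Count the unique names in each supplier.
SELECT supplier, COUNT(DISTINCT name)
FROM products
GROUP BY supplier

Result:
  SupplierC: 2 distinct
  SupplierD: 3 distinct
  SupplierF: 1 distinct
  SupplierG: 4 distinct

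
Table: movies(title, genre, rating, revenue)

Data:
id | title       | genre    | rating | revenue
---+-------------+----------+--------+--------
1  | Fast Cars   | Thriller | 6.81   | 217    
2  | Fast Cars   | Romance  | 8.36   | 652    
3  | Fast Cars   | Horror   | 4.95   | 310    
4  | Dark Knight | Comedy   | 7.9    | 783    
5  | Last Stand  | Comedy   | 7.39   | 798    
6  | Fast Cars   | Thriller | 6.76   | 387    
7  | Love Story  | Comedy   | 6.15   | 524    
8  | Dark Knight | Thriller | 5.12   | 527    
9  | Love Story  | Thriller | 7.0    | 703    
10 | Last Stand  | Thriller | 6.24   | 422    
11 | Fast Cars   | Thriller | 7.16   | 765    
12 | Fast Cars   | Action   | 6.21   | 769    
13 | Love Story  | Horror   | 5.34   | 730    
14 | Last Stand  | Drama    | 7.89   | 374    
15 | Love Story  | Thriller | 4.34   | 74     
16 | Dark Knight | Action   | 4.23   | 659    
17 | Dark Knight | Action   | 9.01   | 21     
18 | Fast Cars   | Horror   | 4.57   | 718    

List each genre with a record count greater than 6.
SELECT genre, COUNT(*) as cnt
FROM movies
GROUP BY genre
HAVING COUNT(*) > 6

Result:
  Thriller: 7

Note: HAVING filters groups after aggregation, WHERE filters rows before.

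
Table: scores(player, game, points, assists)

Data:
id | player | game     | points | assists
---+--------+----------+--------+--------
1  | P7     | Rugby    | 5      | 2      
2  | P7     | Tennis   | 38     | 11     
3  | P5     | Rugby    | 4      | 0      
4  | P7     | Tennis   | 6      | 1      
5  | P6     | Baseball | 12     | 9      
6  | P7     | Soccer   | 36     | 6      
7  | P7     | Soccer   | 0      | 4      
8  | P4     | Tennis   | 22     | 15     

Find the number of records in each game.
SELECT game, COUNT(*) as count
FROM scores
GROUP BY game

Result:
  Baseball: 1
  Rugby: 2
  Soccer: 2
  Tennis: 3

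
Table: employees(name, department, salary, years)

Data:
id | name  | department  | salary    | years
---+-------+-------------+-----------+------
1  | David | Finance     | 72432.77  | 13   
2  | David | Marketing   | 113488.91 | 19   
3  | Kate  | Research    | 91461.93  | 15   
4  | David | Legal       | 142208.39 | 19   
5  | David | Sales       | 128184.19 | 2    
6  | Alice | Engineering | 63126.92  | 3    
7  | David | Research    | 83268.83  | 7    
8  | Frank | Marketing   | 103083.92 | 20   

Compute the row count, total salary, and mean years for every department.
SELECT department,
       COUNT(*) as cnt,
       SUM(salary) as total_salary,
       AVG(years) as avg_years
FROM employees
GROUP BY department

Result:
  Engineering: 1 records, 63126.92 total salary, 3.00 avg years
  Finance: 1 records, 72432.77 total salary, 13.00 avg years
  Legal: 1 records, 142208.39 total salary, 19.00 avg years
  Marketing: 2 records, 216572.83 total salary, 19.50 avg years
  Research: 2 records, 174730.76 total salary, 11.00 avg years
  Sales: 1 records, 128184.19 total salary, 2.00 avg years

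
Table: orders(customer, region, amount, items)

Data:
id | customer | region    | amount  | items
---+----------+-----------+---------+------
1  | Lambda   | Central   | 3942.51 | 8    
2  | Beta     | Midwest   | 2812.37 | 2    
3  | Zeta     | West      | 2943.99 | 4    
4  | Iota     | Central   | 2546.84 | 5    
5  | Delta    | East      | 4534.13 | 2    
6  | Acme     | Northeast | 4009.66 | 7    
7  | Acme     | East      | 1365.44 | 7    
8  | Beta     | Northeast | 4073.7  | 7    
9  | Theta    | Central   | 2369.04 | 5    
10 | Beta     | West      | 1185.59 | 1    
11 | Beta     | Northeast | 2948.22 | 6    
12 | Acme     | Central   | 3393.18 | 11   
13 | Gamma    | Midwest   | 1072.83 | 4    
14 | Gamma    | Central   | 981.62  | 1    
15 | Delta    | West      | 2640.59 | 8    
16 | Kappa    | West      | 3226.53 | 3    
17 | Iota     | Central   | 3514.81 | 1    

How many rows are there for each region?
SELECT region, COUNT(*) as count
FROM orders
GROUP BY region

Result:
  Central: 6
  East: 2
  Midwest: 2
  Northeast: 3
  West: 4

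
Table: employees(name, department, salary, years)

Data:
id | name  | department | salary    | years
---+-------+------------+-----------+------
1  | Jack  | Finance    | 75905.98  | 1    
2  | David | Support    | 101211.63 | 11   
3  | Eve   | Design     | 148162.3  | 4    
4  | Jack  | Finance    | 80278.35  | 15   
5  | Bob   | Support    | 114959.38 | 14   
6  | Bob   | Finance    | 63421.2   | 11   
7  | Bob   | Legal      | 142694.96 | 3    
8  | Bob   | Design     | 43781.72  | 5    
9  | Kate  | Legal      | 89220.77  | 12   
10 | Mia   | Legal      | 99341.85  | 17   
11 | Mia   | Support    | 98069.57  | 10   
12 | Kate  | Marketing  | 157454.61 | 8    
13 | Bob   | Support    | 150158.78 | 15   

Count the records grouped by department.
SELECT department, COUNT(*) as count
FROM employees
GROUP BY department

Result:
  Design: 2
  Finance: 3
  Legal: 3
  Marketing: 1
  Support: 4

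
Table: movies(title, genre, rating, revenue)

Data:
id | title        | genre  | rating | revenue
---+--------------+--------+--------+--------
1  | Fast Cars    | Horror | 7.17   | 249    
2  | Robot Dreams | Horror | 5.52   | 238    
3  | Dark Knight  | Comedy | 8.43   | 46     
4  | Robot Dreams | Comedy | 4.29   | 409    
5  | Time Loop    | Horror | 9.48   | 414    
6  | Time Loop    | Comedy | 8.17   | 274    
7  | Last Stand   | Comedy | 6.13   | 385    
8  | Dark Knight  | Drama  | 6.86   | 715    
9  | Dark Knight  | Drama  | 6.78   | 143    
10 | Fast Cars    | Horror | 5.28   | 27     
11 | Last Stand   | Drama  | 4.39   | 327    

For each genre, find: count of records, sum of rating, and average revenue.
SELECT genre,
       COUNT(*) as cnt,
       SUM(rating) as total_rating,
       AVG(revenue) as avg_revenue
FROM movies
GROUP BY genre

Result:
  Comedy: 4 records, 27.02 total rating, 278.50 avg revenue
  Drama: 3 records, 18.03 total rating, 395.00 avg revenue
  Horror: 4 records, 27.45 total rating, 232.00 avg revenue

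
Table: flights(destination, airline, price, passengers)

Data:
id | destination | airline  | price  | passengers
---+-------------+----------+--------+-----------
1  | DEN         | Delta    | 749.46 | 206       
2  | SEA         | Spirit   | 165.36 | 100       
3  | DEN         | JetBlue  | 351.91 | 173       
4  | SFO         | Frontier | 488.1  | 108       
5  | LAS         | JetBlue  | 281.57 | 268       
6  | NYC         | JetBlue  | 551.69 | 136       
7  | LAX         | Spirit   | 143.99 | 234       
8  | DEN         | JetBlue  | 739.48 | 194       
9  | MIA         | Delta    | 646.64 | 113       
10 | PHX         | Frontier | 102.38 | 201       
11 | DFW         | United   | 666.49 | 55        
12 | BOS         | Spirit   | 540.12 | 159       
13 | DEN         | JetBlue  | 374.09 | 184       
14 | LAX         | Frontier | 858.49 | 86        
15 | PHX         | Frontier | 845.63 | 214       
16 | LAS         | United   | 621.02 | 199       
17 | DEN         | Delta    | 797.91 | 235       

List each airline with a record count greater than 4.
SELECT airline, COUNT(*) as cnt
FROM flights
GROUP BY airline
HAVING COUNT(*) > 4

Result:
  JetBlue: 5

Note: HAVING filters groups after aggregation, WHERE filters rows before.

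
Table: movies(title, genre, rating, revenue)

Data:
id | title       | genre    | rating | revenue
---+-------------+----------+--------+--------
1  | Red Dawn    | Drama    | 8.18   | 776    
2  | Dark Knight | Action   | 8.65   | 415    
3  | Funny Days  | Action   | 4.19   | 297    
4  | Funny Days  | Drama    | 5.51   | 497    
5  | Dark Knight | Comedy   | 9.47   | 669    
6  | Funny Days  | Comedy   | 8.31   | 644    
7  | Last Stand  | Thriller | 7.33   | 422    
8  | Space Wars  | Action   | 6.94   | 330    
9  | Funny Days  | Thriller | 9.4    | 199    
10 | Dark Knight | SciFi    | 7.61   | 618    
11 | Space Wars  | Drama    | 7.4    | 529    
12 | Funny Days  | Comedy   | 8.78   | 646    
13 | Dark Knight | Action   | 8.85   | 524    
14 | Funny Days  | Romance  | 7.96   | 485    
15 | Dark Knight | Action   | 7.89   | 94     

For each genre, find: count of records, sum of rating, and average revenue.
SELECT genre,
       COUNT(*) as cnt,
       SUM(rating) as total_rating,
       AVG(revenue) as avg_revenue
FROM movies
GROUP BY genre

Result:
  Action: 5 records, 36.52 total rating, 332.00 avg revenue
  Comedy: 3 records, 26.56 total rating, 653.00 avg revenue
  Drama: 3 records, 21.09 total rating, 600.67 avg revenue
  Romance: 1 records, 7.96 total rating, 485.00 avg revenue
  SciFi: 1 records, 7.61 total rating, 618.00 avg revenue
  Thriller: 2 records, 16.73 total rating, 310.50 avg revenue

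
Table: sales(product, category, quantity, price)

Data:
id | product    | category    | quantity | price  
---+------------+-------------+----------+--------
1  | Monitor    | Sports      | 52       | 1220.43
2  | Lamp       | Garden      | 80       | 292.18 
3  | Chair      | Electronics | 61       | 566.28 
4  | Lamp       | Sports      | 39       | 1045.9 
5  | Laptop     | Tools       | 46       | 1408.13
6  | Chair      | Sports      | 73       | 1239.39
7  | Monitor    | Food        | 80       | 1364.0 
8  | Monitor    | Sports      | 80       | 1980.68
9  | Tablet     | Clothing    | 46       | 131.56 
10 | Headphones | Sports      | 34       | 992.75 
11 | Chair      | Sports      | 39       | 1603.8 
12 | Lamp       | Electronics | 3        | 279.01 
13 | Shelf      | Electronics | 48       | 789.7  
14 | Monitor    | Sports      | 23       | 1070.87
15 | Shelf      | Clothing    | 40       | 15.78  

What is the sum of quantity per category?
SELECT category, SUM(quantity) as result
FROM sales
GROUP BY category

Result:
  Clothing: 86
  Electronics: 112
  Food: 80
  Garden: 80
  Sports: 340
  Tools: 46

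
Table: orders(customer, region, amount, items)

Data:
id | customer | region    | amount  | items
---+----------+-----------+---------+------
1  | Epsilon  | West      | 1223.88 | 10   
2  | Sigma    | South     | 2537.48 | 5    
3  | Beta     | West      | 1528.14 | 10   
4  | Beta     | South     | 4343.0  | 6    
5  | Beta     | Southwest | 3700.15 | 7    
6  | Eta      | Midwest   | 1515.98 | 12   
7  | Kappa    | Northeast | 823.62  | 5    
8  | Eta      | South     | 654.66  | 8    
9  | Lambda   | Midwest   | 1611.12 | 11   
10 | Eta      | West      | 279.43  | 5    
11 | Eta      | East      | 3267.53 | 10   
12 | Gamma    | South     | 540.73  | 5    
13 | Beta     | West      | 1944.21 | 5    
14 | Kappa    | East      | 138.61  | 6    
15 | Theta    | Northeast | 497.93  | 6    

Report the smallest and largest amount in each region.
SELECT region, MIN(amount), MAX(amount)
FROM orders
GROUP BY region

Result:
  East: min=138.61, max=3267.53
  Midwest: min=1515.98, max=1611.12
  Northeast: min=497.93, max=823.62
  South: min=540.73, max=4343.00
  Southwest: min=3700.15, max=3700.15
  West: min=279.43, max=1944.21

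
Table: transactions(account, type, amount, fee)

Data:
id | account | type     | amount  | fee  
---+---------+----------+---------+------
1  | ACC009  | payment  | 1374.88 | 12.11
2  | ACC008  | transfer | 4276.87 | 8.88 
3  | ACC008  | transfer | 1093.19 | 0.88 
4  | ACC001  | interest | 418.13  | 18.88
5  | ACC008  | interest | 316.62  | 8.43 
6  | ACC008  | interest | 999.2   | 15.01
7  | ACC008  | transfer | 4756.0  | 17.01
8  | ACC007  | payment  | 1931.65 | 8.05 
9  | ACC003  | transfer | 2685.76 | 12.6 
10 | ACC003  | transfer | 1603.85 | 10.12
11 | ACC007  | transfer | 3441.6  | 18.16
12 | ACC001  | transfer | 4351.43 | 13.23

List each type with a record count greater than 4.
SELECT type, COUNT(*) as cnt
FROM transactions
GROUP BY type
HAVING COUNT(*) > 4

Result:
  transfer: 7

Note: HAVING filters groups after aggregation, WHERE filters rows before.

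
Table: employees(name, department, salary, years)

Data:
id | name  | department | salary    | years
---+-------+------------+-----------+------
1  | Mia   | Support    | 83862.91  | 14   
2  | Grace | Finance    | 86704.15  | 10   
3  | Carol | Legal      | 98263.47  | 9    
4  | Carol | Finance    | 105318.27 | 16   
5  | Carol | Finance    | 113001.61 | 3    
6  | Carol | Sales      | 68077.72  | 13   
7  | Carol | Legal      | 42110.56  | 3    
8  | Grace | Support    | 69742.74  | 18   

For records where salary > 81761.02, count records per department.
SELECT department, COUNT(*)
FROM employees
WHERE salary > 81761.02
GROUP BY department

Note: WHERE filters rows before grouping.

Result:
  Finance: 3
  Legal: 1
  Support: 1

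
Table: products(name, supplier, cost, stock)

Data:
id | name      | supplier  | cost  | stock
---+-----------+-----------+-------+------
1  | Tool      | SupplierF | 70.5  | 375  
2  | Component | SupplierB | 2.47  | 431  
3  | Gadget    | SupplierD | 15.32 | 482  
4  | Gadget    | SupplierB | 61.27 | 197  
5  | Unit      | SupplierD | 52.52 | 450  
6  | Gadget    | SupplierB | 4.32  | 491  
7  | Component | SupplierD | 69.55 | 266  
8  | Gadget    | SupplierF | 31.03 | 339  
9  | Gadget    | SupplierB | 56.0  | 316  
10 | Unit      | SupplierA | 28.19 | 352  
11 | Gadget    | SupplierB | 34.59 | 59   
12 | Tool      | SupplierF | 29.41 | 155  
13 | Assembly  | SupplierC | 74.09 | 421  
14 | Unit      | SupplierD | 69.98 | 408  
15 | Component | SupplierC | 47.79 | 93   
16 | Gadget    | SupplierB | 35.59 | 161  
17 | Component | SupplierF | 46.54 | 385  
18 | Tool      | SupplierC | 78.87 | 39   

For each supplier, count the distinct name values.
SELECT supplier, COUNT(DISTINCT name)
FROM products
GROUP BY supplier

Result:
  SupplierA: 1 distinct
  SupplierB: 2 distinct
  SupplierC: 3 distinct
  SupplierD: 3 distinct
  SupplierF: 3 distinct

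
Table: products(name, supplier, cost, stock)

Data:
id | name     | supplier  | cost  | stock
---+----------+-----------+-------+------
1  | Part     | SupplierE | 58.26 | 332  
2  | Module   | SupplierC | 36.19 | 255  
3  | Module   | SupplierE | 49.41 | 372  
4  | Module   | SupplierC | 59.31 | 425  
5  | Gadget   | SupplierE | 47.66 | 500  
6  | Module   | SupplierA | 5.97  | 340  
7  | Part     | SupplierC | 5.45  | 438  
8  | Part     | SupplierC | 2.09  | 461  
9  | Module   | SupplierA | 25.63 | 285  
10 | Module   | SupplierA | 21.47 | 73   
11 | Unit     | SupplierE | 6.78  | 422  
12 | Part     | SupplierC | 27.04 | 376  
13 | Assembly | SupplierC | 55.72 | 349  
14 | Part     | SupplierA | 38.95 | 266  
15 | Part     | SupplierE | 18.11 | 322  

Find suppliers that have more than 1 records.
SELECT supplier, COUNT(*) as cnt
FROM products
GROUP BY supplier
HAVING COUNT(*) > 1

Result:
  SupplierA: 4
  SupplierC: 6
  SupplierE: 5

Note: HAVING filters groups after aggregation, WHERE filters rows before.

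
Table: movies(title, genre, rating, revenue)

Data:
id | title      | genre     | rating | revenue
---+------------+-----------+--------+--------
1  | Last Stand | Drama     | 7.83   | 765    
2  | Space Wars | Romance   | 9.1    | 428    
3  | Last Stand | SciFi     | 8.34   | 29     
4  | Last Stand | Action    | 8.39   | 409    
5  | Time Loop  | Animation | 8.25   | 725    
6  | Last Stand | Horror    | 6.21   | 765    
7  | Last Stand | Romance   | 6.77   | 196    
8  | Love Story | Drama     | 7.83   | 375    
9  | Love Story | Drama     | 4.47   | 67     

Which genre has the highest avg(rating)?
SELECT genre, AVG(rating) as val
FROM movies
GROUP BY genre
ORDER BY val DESC
LIMIT 1

Result: Action with avg(rating) = 8.39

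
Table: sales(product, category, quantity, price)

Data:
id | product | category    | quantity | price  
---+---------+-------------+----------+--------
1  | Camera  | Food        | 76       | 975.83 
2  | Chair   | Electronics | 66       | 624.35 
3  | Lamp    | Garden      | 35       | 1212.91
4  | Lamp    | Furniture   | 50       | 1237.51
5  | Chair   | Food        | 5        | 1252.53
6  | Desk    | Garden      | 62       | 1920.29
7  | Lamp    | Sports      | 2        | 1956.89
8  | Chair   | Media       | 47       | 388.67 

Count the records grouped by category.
SELECT category, COUNT(*) as count
FROM sales
GROUP BY category

Result:
  Electronics: 1
  Food: 2
  Furniture: 1
  Garden: 2
  Media: 1
  Sports: 1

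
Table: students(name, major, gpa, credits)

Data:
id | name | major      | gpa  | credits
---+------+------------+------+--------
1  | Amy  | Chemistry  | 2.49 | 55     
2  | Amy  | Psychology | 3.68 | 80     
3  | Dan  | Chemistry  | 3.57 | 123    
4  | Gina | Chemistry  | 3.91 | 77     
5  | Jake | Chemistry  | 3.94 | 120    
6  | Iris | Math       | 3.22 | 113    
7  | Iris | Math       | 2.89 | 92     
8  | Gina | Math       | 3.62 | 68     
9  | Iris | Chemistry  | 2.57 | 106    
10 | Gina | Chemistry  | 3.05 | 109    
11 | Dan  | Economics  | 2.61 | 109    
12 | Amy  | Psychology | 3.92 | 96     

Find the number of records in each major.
SELECT major, COUNT(*) as count
FROM students
GROUP BY major

Result:
  Chemistry: 6
  Economics: 1
  Math: 3
  Psychology: 2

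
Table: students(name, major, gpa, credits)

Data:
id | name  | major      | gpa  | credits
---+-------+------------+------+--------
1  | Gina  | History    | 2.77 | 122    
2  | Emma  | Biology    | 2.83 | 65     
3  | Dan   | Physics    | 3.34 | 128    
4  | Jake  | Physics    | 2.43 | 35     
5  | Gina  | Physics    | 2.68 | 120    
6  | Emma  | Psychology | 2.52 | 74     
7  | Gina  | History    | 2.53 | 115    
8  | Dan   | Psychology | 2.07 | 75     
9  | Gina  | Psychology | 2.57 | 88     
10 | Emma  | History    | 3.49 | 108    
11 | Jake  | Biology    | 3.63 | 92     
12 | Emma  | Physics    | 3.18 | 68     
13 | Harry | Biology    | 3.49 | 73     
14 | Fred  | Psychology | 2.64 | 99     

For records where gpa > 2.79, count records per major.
SELECT major, COUNT(*)
FROM students
WHERE gpa > 2.79
GROUP BY major

Note: WHERE filters rows before grouping.

Result:
  Biology: 3
  History: 1
  Physics: 2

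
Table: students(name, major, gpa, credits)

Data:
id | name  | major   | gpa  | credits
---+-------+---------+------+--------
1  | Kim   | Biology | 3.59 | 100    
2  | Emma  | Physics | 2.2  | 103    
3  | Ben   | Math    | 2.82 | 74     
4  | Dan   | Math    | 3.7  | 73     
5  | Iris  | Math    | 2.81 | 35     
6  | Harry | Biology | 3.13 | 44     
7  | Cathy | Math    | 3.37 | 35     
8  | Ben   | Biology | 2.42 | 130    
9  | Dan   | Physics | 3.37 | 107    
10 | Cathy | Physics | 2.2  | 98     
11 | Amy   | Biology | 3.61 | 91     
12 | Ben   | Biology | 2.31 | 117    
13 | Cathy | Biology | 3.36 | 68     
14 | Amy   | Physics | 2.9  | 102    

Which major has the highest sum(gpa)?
SELECT major, SUM(gpa) as val
FROM students
GROUP BY major
ORDER BY val DESC
LIMIT 1

Result: Biology with sum(gpa) = 18.42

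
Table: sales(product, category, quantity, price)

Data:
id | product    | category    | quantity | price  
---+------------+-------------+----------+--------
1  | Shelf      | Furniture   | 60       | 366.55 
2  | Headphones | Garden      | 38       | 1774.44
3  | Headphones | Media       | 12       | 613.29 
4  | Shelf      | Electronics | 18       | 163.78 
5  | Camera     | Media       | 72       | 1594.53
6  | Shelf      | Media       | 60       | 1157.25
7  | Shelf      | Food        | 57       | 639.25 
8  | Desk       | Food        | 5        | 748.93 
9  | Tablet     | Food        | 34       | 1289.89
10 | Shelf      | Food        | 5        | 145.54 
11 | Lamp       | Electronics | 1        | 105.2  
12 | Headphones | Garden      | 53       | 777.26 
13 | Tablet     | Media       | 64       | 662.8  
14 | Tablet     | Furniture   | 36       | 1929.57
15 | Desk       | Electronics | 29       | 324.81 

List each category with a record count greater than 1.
SELECT category, COUNT(*) as cnt
FROM sales
GROUP BY category
HAVING COUNT(*) > 1

Result:
  Electronics: 3
  Food: 4
  Furniture: 2
  Garden: 2
  Media: 4

Note: HAVING filters groups after aggregation, WHERE filters rows before.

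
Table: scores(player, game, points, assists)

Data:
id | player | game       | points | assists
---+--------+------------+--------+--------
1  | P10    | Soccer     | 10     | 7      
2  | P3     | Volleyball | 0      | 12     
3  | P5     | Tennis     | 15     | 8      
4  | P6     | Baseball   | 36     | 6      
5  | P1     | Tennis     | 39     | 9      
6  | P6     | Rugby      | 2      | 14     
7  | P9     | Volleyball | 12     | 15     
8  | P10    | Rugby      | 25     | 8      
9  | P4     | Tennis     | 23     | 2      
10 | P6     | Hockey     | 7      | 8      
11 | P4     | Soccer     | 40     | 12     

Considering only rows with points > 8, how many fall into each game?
SELECT game, COUNT(*)
FROM scores
WHERE points > 8
GROUP BY game

Note: WHERE filters rows before grouping.

Result:
  Baseball: 1
  Rugby: 1
  Soccer: 2
  Tennis: 3
  Volleyball: 1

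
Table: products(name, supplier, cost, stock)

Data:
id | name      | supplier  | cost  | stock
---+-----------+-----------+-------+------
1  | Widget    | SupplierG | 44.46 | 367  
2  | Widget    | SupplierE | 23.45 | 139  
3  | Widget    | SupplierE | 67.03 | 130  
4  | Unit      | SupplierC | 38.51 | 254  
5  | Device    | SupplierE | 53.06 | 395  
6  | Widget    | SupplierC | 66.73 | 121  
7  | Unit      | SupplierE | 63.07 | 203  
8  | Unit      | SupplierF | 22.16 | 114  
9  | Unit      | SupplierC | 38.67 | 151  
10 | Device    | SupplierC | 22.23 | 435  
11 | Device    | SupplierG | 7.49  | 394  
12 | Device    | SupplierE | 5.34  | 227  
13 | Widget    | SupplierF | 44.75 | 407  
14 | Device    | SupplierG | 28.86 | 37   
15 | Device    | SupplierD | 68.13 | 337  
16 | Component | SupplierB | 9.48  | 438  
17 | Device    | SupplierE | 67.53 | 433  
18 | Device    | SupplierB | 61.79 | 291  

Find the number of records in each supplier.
SELECT supplier, COUNT(*) as count
FROM products
GROUP BY supplier

Result:
  SupplierB: 2
  SupplierC: 4
  SupplierD: 1
  SupplierE: 6
  SupplierF: 2
  SupplierG: 3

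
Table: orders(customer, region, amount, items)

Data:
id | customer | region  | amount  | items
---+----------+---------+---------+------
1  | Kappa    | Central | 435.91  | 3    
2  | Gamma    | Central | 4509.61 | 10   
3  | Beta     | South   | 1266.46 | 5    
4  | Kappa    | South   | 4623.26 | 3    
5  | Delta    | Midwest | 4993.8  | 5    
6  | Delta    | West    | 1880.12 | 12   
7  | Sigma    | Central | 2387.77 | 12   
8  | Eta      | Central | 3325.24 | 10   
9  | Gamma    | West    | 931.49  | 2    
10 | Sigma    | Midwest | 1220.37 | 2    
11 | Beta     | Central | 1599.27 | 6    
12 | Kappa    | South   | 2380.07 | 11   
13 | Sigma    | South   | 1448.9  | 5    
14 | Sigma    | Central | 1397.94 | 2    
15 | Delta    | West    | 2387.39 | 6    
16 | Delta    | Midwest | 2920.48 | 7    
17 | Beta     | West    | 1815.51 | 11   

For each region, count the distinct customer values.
SELECT region, COUNT(DISTINCT customer)
FROM orders
GROUP BY region

Result:
  Central: 5 distinct
  Midwest: 2 distinct
  South: 3 distinct
  West: 3 distinct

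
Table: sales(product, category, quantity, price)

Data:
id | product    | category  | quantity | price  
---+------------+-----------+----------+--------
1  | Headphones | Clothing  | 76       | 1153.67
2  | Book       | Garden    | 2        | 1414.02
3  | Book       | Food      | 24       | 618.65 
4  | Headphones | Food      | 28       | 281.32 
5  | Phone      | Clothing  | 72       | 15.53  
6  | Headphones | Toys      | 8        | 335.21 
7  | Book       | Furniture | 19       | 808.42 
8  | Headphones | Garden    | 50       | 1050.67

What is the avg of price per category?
SELECT category, AVG(price) as result
FROM sales
GROUP BY category

Result:
  Clothing: 584.60
  Food: 449.99
  Furniture: 808.42
  Garden: 1232.35
  Toys: 335.21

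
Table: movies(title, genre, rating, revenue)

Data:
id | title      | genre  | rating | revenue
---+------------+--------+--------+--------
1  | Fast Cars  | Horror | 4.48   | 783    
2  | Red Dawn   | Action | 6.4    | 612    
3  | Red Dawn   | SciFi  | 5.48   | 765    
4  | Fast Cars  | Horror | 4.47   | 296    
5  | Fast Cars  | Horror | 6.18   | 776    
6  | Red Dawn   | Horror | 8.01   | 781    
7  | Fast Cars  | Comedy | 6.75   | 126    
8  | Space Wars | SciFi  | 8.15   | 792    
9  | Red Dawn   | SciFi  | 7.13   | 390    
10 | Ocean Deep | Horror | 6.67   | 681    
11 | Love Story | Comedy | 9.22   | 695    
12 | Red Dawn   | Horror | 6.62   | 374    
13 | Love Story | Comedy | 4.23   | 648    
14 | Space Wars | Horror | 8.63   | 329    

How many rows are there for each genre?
SELECT genre, COUNT(*) as count
FROM movies
GROUP BY genre

Result:
  Action: 1
  Comedy: 3
  Horror: 7
  SciFi: 3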